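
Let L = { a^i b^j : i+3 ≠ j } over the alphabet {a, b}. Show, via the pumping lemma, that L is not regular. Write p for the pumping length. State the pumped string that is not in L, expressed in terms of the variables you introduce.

Toward a contradiction, assume L is regular with pumping length p.
Choose w = a^p b^{p+p!+3}. Since p ≠ (p+p!+3)-3 = p+p!, w ∈ L; and |w| ≥ p.
The pumping lemma gives a decomposition w = xyz where |xy| ≤ p and |y| > 0.
Because |xy| ≤ p and w begins with p copies of a, we have y = a^k with 1 ≤ k ≤ p.
Since 1 ≤ k ≤ p, k divides p!; set t = 1 + p!/k. Then xy^t z has p + (p!/k)·k = p + p! copies of a. Now the a-count is p+p! and (b-count)-3 = (p+p!+3)-3 = p+p!, so i+3 ≠ j fails. So xy^t z = a^{p+p!} b^{p+p!+3} ∉ L.
This contradicts the pumping lemma, so L is not regular.

a^{p+p!} b^{p+p!+3}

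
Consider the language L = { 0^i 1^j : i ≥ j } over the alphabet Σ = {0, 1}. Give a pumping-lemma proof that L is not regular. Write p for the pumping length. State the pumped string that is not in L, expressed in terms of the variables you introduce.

Suppose for contradiction that L is regular, and let p be the pumping length.
Choose w = 0^p 1^p ∈ L, with |w| = 2p ≥ p.
By the pumping lemma, w = xyz with |xy| ≤ p and y is nonempty.
The first p characters of w are 0's, so xy (and hence y) consists only of 0's. Write y = 0^k, 1 ≤ k ≤ p.
Consider xy^0z = xz = 0^{p-k} 1^p. Since k ≥ 1, the 0-count p-k is less than p, so i ≥ j fails; thus xz ∉ L.
This contradicts the pumping lemma, so L is not regular.

0^{p-k} 1^p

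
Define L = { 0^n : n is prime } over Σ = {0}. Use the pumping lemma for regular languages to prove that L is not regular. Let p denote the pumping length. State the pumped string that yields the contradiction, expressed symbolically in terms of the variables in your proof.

0^{q(1+k)}

Assume L is regular. Let p be the pumping length given by the pumping lemma.
Let q be a prime with q ≥ p+2 (infinitely many primes exist), and take w = 0^q ∈ L with |w| = q ≥ p.
Write w = xyz as guaranteed by the lemma, with |xy| ≤ p and |y| ≥ 1.
Then y = 0^k for some k with 1 ≤ k ≤ p.
Since 1 ≤ k ≤ p, |xz| = q-k. Pump with i = q+1: |xy^{q+1}z| = (q-k)+(q+1)k = q+qk = q(1+k), which is composite (both factors ≥ 2). So xy^{q+1}z = 0^{q(1+k)} ∉ L.
Contradiction. Therefore L is not regular.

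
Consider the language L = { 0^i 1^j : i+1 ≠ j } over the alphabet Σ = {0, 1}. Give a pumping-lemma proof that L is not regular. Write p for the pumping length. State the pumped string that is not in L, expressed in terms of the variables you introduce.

Suppose for contradiction that L is regular, and let p be the pumping length.
Choose w = 0^p 1^{p+p!+1}. Since p ≠ (p+p!+1)-1 = p+p!, w ∈ L; and |w| ≥ p.
The pumping lemma gives a decomposition w = xyz where |xy| ≤ p and |y| > 0.
The first p characters of w are 0's, so xy (and hence y) consists only of 0's. Write y = 0^k, 1 ≤ k ≤ p.
Since 1 ≤ k ≤ p, k divides p!; set t = 1 + p!/k. Then xy^t z has p + (p!/k)·k = p + p! copies of 0. Now the 0-count is p+p! and (1-count)-1 = (p+p!+1)-1 = p+p!, so i+1 ≠ j fails. So xy^t z = 0^{p+p!} 1^{p+p!+1} ∉ L.
This contradicts the pumping lemma, so L is not regular.

0^{p+p!} 1^{p+p!+1}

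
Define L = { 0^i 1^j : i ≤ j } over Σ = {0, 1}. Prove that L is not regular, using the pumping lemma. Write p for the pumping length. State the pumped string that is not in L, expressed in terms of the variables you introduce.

0^{p+k} 1^p

Assume L is regular. Let p be the pumping length given by the pumping lemma.
Choose w = 0^p 1^p ∈ L, with |w| = 2p ≥ p.
By the pumping lemma, w = xyz with |xy| ≤ p and y is nonempty.
The first p characters of w are 0's, so xy (and hence y) consists only of 0's. Write y = 0^k, 1 ≤ k ≤ p.
Consider xy^2z = 0^{p+k} 1^p. Since k ≥ 1, the 0-count p+k exceeds the 1-count p, so i ≤ j fails; thus xy^2z ∉ L.
This contradicts the pumping lemma, so L is not regular.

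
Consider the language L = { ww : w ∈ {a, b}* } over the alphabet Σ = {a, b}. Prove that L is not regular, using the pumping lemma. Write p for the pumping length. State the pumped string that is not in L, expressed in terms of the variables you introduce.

Assume L is regular; let p be its pumping constant.
Take w = a^p b^p a^p b^p = uu where u = a^pb^p; then w ∈ L and |w| = 4p ≥ p.
By the pumping lemma, w = xyz with |xy| ≤ p and y is nonempty.
Since the first p symbols of w are all a's and |xy| ≤ p, y lies entirely in the leading a-block: y = a^k for some k with 1 ≤ k ≤ p.
Pump with i = 2: xy^2z = a^{p+k} b^p a^p b^p, of length 4p+k. Suppose this equals vv. The string starts with a and ends with b, so v does too; thus the boundary between the two copies of v is a b→a transition. There is exactly one such transition, at position 2p+k, so |v| = 2p+k and |vv| = 4p+2k ≠ 4p+k since k ≥ 1. So xy^2z ∉ L.
This is a contradiction; hence L is not regular.

a^{p+k} b^p a^p b^p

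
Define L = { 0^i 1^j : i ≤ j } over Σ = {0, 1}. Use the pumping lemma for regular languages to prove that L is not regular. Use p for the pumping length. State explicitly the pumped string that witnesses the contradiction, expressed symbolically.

0^{p+k} 1^p

Toward a contradiction, assume L is regular with pumping length p.
Choose w = 0^p 1^p ∈ L, with |w| = 2p ≥ p.
Write w = xyz as guaranteed by the lemma, with |xy| ≤ p and |y| > 0.
Since the first p symbols of w are all 0's and |xy| ≤ p, y lies entirely in the leading 0-block: y = 0^k for some k with 1 ≤ k ≤ p.
Consider xy^2z = 0^{p+k} 1^p. Since k ≥ 1, the 0-count p+k exceeds the 1-count p, so i ≤ j fails; thus xy^2z ∉ L.
This is a contradiction; hence L is not regular.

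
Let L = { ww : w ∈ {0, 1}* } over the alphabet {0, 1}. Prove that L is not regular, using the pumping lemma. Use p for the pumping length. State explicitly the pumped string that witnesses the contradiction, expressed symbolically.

Toward a contradiction, assume L is regular with pumping length p.
Take w = 0^p 1^p 0^p 1^p = uu where u = 0^p1^p; then w ∈ L and |w| = 4p ≥ p.
Write w = xyz as guaranteed by the lemma, with |xy| ≤ p and y is nonempty.
Because |xy| ≤ p and w begins with p copies of 0, we have y = 0^k with 1 ≤ k ≤ p.
Pump with i = 2: xy^2z = 0^{p+k} 1^p 0^p 1^p, of length 4p+k. Suppose this equals vv. The string starts with 0 and ends with 1, so v does too; thus the boundary between the two copies of v is a 1→0 transition. There is exactly one such transition, at position 2p+k, so |v| = 2p+k and |vv| = 4p+2k ≠ 4p+k since k ≥ 1. So xy^2z ∉ L.
Contradiction. Therefore L is not regular.

0^{p+k} 1^p 0^p 1^p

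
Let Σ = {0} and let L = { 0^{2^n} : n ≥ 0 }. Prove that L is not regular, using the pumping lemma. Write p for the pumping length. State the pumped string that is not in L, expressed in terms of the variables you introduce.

Assume L is regular. Let p be the pumping length given by the pumping lemma.
Take w = 0^{2^p} ∈ L with |w| = 2^p ≥ p.
Write w = xyz as guaranteed by the lemma, with |xy| ≤ p and |y| ≥ 1.
Then y = 0^k for some k with 1 ≤ k ≤ p.
Pump with i = 2: xy^2z = 0^{2^p+k}. Since 1 ≤ k ≤ p < 2^p, we have 2^p < 2^p+k < 2^{p+1}, so 2^p+k is not a power of 2. So xy^2z ∉ L.
Contradiction. Therefore L is not regular.

0^{2^p+k}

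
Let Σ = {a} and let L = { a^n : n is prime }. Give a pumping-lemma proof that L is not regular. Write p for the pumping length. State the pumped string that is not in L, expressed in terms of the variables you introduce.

Suppose for contradiction that L is regular, and let p be the pumping length.
Let q be a prime with q ≥ p+2 (infinitely many primes exist), and take w = a^q ∈ L with |w| = q ≥ p.
Write w = xyz as guaranteed by the lemma, with |xy| ≤ p and |y| > 0.
Then y = a^k for some k with 1 ≤ k ≤ p.
Since 1 ≤ k ≤ p, |xz| = q-k. Pump with i = q+1: |xy^{q+1}z| = (q-k)+(q+1)k = q+qk = q(1+k), which is composite (both factors ≥ 2). So xy^{q+1}z = a^{q(1+k)} ∉ L.
Contradiction. Therefore L is not regular.

a^{q(1+k)}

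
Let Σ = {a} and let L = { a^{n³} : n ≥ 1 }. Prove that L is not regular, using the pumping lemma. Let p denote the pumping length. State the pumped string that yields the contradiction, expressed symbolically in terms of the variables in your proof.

Toward a contradiction, assume L is regular with pumping length p.
Take w = a^{p³} ∈ L with |w| = p³ ≥ p.
The pumping lemma gives a decomposition w = xyz where |xy| ≤ p and |y| ≥ 1.
Then y = a^k for some k with 1 ≤ k ≤ p.
Pump with i = 2: xy^2z = a^{p³+k}. Since 1 ≤ k ≤ p, p³ < p³+k ≤ p³+p < p³+3p²+3p+1 = (p+1)³, so p³+k is not a perfect cube. So xy^2z ∉ L.
Contradiction. Therefore L is not regular.

a^{p³+k}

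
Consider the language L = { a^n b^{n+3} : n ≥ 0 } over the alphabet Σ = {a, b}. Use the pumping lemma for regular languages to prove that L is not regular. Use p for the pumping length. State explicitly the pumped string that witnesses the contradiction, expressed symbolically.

Toward a contradiction, assume L is regular with pumping length p.
Let w = a^p b^{p+3} ∈ L; note |w| = 2p+3 ≥ p.
By the pumping lemma, w = xyz with |xy| ≤ p and |y| > 0.
Since the first p symbols of w are all a's and |xy| ≤ p, y lies entirely in the leading a-block: y = a^k for some k with 1 ≤ k ≤ p.
Pump with i = 2: xy^2z = a^{p+k} b^{p+3}. For this to lie in L we would need p+3 = (p+k)+3, which forces k = 0. But k ≥ 1, so xy^2z ∉ L.
Contradiction. Therefore L is not regular.

a^{p+k} b^{p+3}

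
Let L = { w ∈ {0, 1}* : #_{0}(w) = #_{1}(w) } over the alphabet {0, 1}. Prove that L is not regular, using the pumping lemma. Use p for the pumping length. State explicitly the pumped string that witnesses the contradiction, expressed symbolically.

0^{p+k} 1^p

Assume L is regular. Let p be the pumping length given by the pumping lemma.
Choose w = 0^p 1^p ∈ L with |w| = 2p ≥ p.
Write w = xyz as guaranteed by the lemma, with |xy| ≤ p and |y| ≥ 1.
Since the first p symbols of w are all 0's and |xy| ≤ p, y lies entirely in the leading 0-block: y = 0^k for some k with 1 ≤ k ≤ p.
Pump with i = 2: xy^2z = 0^{p+k} 1^p has p+k occurrences of 0 but only p of 1. Since k ≥ 1 the counts differ, so xy^2z ∉ L.
This contradicts the pumping lemma, so L is not regular.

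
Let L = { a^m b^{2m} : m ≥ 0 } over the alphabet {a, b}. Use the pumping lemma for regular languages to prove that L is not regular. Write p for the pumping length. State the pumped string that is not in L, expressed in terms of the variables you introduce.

Assume L is regular. Let p be the pumping length given by the pumping lemma.
Choose w = a^p b^{2p}, which is in L with |w| = 3p ≥ p.
By the pumping lemma, w = xyz with |xy| ≤ p and y is nonempty.
Since the first p symbols of w are all a's and |xy| ≤ p, y lies entirely in the leading a-block: y = a^k for some k with 1 ≤ k ≤ p.
Pump with i = 2: xy^2z = a^{p+k} b^{2p}. For this to lie in L we would need 2p = 2(p+k), which forces k = 0. But k ≥ 1, so xy^2z ∉ L.
This contradicts the pumping lemma, so L is not regular.

a^{p+k} b^{2p}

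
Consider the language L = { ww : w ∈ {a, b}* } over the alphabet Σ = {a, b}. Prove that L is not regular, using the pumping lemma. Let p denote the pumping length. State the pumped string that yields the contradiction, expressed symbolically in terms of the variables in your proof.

Assume L is regular. Let p be the pumping length given by the pumping lemma.
Take w = a^p b^p a^p b^p = uu where u = a^pb^p; then w ∈ L and |w| = 4p ≥ p.
By the pumping lemma, w = xyz with |xy| ≤ p and |y| ≥ 1.
Since the first p symbols of w are all a's and |xy| ≤ p, y lies entirely in the leading a-block: y = a^k for some k with 1 ≤ k ≤ p.
Pump with i = 2: xy^2z = a^{p+k} b^p a^p b^p, of length 4p+k. Suppose this equals vv. The string starts with a and ends with b, so v does too; thus the boundary between the two copies of v is a b→a transition. There is exactly one such transition, at position 2p+k, so |v| = 2p+k and |vv| = 4p+2k ≠ 4p+k since k ≥ 1. So xy^2z ∉ L.
This is a contradiction; hence L is not regular.

a^{p+k} b^p a^p b^p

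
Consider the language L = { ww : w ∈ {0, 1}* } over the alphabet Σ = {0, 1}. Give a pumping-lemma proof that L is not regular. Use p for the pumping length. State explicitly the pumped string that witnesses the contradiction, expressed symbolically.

0^{p+k} 1^p 0^p 1^p

Suppose for contradiction that L is regular, and let p be the pumping length.
Take w = 0^p 1^p 0^p 1^p = uu where u = 0^p1^p; then w ∈ L and |w| = 4p ≥ p.
Write w = xyz as guaranteed by the lemma, with |xy| ≤ p and |y| ≥ 1.
Because |xy| ≤ p and w begins with p copies of 0, we have y = 0^k with 1 ≤ k ≤ p.
Pump with i = 2: xy^2z = 0^{p+k} 1^p 0^p 1^p, of length 4p+k. Suppose this equals vv. The string starts with 0 and ends with 1, so v does too; thus the boundary between the two copies of v is a 1→0 transition. There is exactly one such transition, at position 2p+k, so |v| = 2p+k and |vv| = 4p+2k ≠ 4p+k since k ≥ 1. So xy^2z ∉ L.
This is a contradiction; hence L is not regular.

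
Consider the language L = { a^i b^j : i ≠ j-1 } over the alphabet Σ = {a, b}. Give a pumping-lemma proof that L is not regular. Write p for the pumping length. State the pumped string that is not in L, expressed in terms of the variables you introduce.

Toward a contradiction, assume L is regular with pumping length p.
Choose w = a^p b^{p+p!+1}. Since p ≠ (p+p!+1)-1 = p+p!, w ∈ L; and |w| ≥ p.
Write w = xyz as guaranteed by the lemma, with |xy| ≤ p and |y| ≥ 1.
Because |xy| ≤ p and w begins with p copies of a, we have y = a^k with 1 ≤ k ≤ p.
Since 1 ≤ k ≤ p, k divides p!; set t = 1 + p!/k. Then xy^t z has p + (p!/k)·k = p + p! copies of a. Now the a-count is p+p! and (b-count)-1 = (p+p!+1)-1 = p+p!, so i ≠ j-1 fails. So xy^t z = a^{p+p!} b^{p+p!+1} ∉ L.
Contradiction. Therefore L is not regular.

a^{p+p!} b^{p+p!+1}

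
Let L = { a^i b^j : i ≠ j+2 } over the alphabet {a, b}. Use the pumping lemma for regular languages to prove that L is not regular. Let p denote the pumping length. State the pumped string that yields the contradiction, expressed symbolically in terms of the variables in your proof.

Suppose for contradiction that L is regular, and let p be the pumping length.
Choose w = a^p b^{p+p!-2}. Since p ≠ (p+p!-2)+2 = p+p!, w ∈ L; and |w| ≥ p.
The pumping lemma gives a decomposition w = xyz where |xy| ≤ p and |y| > 0.
Because |xy| ≤ p and w begins with p copies of a, we have y = a^k with 1 ≤ k ≤ p.
Since 1 ≤ k ≤ p, k divides p!; set t = 1 + p!/k. Then xy^t z has p + (p!/k)·k = p + p! copies of a. Now the a-count is p+p! and (b-count)+2 = (p+p!-2)+2 = p+p!, so i ≠ j+2 fails. So xy^t z = a^{p+p!} b^{p+p!-2} ∉ L.
Contradiction. Therefore L is not regular.

a^{p+p!} b^{p+p!-2}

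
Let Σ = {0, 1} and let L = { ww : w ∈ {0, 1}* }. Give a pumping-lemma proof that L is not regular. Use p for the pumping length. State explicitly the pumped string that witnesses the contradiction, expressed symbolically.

Assume L is regular. Let p be the pumping length given by the pumping lemma.
Take w = 0^p 1^p 0^p 1^p = uu where u = 0^p1^p; then w ∈ L and |w| = 4p ≥ p.
Write w = xyz as guaranteed by the lemma, with |xy| ≤ p and |y| ≥ 1.
Because |xy| ≤ p and w begins with p copies of 0, we have y = 0^k with 1 ≤ k ≤ p.
Pump with i = 2: xy^2z = 0^{p+k} 1^p 0^p 1^p, of length 4p+k. Suppose this equals vv. The string starts with 0 and ends with 1, so v does too; thus the boundary between the two copies of v is a 1→0 transition. There is exactly one such transition, at position 2p+k, so |v| = 2p+k and |vv| = 4p+2k ≠ 4p+k since k ≥ 1. So xy^2z ∉ L.
Contradiction. Therefore L is not regular.

0^{p+k} 1^p 0^p 1^p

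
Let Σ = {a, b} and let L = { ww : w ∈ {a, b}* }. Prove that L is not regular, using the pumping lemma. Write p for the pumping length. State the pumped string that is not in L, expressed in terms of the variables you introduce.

a^{p+k} b^p a^p b^p

Assume L is regular. Let p be the pumping length given by the pumping lemma.
Take w = a^p b^p a^p b^p = uu where u = a^pb^p; then w ∈ L and |w| = 4p ≥ p.
Write w = xyz as guaranteed by the lemma, with |xy| ≤ p and |y| > 0.
The first p characters of w are a's, so xy (and hence y) consists only of a's. Write y = a^k, 1 ≤ k ≤ p.
Pump with i = 2: xy^2z = a^{p+k} b^p a^p b^p, of length 4p+k. Suppose this equals vv. The string starts with a and ends with b, so v does too; thus the boundary between the two copies of v is a b→a transition. There is exactly one such transition, at position 2p+k, so |v| = 2p+k and |vv| = 4p+2k ≠ 4p+k since k ≥ 1. So xy^2z ∉ L.
This is a contradiction; hence L is not regular.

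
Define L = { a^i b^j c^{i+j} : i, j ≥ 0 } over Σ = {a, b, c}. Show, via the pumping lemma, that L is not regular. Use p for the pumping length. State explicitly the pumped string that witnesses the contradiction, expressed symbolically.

a^{p+k} b^p c^{2p}

Suppose for contradiction that L is regular, and let p be the pumping length.
Take w = a^p b^p c^{2p} ∈ L (with i=j=p, i+j=2p), |w| = 4p ≥ p.
By the pumping lemma, w = xyz with |xy| ≤ p and |y| > 0.
Because |xy| ≤ p and w begins with p copies of a, we have y = a^k with 1 ≤ k ≤ p.
Consider xy^2z = a^{p+k} b^p c^{2p}. Now the a- and b-counts sum to 2p+k, but the c-count is 2p ≠ 2p+k. So xy^2z ∉ L.
Contradiction. Therefore L is not regular.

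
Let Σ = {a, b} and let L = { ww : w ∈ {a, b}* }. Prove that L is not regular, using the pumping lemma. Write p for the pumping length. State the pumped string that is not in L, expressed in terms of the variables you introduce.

Assume L is regular; let p be its pumping constant.
Take w = a^p b^p a^p b^p = uu where u = a^pb^p; then w ∈ L and |w| = 4p ≥ p.
Write w = xyz as guaranteed by the lemma, with |xy| ≤ p and y is nonempty.
Because |xy| ≤ p and w begins with p copies of a, we have y = a^k with 1 ≤ k ≤ p.
Pump with i = 2: xy^2z = a^{p+k} b^p a^p b^p, of length 4p+k. Suppose this equals vv. The string starts with a and ends with b, so v does too; thus the boundary between the two copies of v is a b→a transition. There is exactly one such transition, at position 2p+k, so |v| = 2p+k and |vv| = 4p+2k ≠ 4p+k since k ≥ 1. So xy^2z ∉ L.
This is a contradiction; hence L is not regular.

a^{p+k} b^p a^p b^p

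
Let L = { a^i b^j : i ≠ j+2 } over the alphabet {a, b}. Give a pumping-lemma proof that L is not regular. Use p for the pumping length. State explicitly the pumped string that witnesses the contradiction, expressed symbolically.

a^{p+p!} b^{p+p!-2}

Suppose for contradiction that L is regular, and let p be the pumping length.
Choose w = a^p b^{p+p!-2}. Since p ≠ (p+p!-2)+2 = p+p!, w ∈ L; and |w| ≥ p.
Write w = xyz as guaranteed by the lemma, with |xy| ≤ p and |y| ≥ 1.
Since the first p symbols of w are all a's and |xy| ≤ p, y lies entirely in the leading a-block: y = a^k for some k with 1 ≤ k ≤ p.
Since 1 ≤ k ≤ p, k divides p!; set t = 1 + p!/k. Then xy^t z has p + (p!/k)·k = p + p! copies of a. Now the a-count is p+p! and (b-count)+2 = (p+p!-2)+2 = p+p!, so i ≠ j+2 fails. So xy^t z = a^{p+p!} b^{p+p!-2} ∉ L.
This contradicts the pumping lemma, so L is not regular.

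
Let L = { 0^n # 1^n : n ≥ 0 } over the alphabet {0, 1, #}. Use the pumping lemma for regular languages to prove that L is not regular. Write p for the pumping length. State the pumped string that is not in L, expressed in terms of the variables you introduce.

Assume L is regular; let p be its pumping constant.
Take w = 0^p # 1^p ∈ L with |w| = 2p+1 ≥ p.
Write w = xyz as guaranteed by the lemma, with |xy| ≤ p and y is nonempty.
Because |xy| ≤ p and w begins with p copies of 0, we have y = 0^k with 1 ≤ k ≤ p.
Pump with i = 2: xy^2z = 0^{p+k} # 1^p, which would require p+k = p. But k ≥ 1, so xy^2z ∉ L.
This is a contradiction; hence L is not regular.

0^{p+k} # 1^p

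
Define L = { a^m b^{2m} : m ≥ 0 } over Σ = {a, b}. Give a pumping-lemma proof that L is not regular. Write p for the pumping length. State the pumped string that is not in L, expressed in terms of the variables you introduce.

Toward a contradiction, assume L is regular with pumping length p.
Let w = a^p b^{2p} ∈ L; note |w| = 3p ≥ p.
The pumping lemma gives a decomposition w = xyz where |xy| ≤ p and y is nonempty.
The first p characters of w are a's, so xy (and hence y) consists only of a's. Write y = a^k, 1 ≤ k ≤ p.
Pump with i = 2: xy^2z = a^{p+k} b^{2p}. For this to lie in L we would need 2p = 2(p+k), which forces k = 0. But k ≥ 1, so xy^2z ∉ L.
Contradiction. Therefore L is not regular.

a^{p+k} b^{2p}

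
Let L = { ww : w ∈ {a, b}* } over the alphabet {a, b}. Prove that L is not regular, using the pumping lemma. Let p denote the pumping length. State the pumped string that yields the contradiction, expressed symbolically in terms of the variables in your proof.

a^{p+k} b^p a^p b^p

Toward a contradiction, assume L is regular with pumping length p.
Take w = a^p b^p a^p b^p = uu where u = a^pb^p; then w ∈ L and |w| = 4p ≥ p.
The pumping lemma gives a decomposition w = xyz where |xy| ≤ p and |y| ≥ 1.
Because |xy| ≤ p and w begins with p copies of a, we have y = a^k with 1 ≤ k ≤ p.
Pump with i = 2: xy^2z = a^{p+k} b^p a^p b^p, of length 4p+k. Suppose this equals vv. The string starts with a and ends with b, so v does too; thus the boundary between the two copies of v is a b→a transition. There is exactly one such transition, at position 2p+k, so |v| = 2p+k and |vv| = 4p+2k ≠ 4p+k since k ≥ 1. So xy^2z ∉ L.
Contradiction. Therefore L is not regular.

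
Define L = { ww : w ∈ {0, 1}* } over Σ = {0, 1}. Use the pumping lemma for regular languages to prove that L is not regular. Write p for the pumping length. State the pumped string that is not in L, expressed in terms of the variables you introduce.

Suppose for contradiction that L is regular, and let p be the pumping length.
Take w = 0^p 1^p 0^p 1^p = uu where u = 0^p1^p; then w ∈ L and |w| = 4p ≥ p.
Write w = xyz as guaranteed by the lemma, with |xy| ≤ p and |y| > 0.
Because |xy| ≤ p and w begins with p copies of 0, we have y = 0^k with 1 ≤ k ≤ p.
Pump with i = 2: xy^2z = 0^{p+k} 1^p 0^p 1^p, of length 4p+k. Suppose this equals vv. The string starts with 0 and ends with 1, so v does too; thus the boundary between the two copies of v is a 1→0 transition. There is exactly one such transition, at position 2p+k, so |v| = 2p+k and |vv| = 4p+2k ≠ 4p+k since k ≥ 1. So xy^2z ∉ L.
Contradiction. Therefore L is not regular.

0^{p+k} 1^p 0^p 1^p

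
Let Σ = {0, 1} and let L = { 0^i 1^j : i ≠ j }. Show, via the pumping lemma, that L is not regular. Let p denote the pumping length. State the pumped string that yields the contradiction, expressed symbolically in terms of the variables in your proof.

Assume L is regular; let p be its pumping constant.
Choose w = 0^p 1^{p+p!}. Since p ≠ p+p!, w ∈ L; and |w| ≥ p.
Write w = xyz as guaranteed by the lemma, with |xy| ≤ p and |y| > 0.
The first p characters of w are 0's, so xy (and hence y) consists only of 0's. Write y = 0^k, 1 ≤ k ≤ p.
Since 1 ≤ k ≤ p, k divides p!; set t = 1 + p!/k. Then xy^t z has p + (p!/k)·k = p + p! copies of 0. Now the 0-count equals the 1-count, so i ≠ j fails. So xy^t z = 0^{p+p!} 1^{p+p!} ∉ L.
This is a contradiction; hence L is not regular.

0^{p+p!} 1^{p+p!}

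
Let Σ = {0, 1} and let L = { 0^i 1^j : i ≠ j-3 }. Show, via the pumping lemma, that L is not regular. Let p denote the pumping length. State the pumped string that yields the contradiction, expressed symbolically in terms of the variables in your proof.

Assume L is regular. Let p be the pumping length given by the pumping lemma.
Choose w = 0^p 1^{p+p!+3}. Since p ≠ (p+p!+3)-3 = p+p!, w ∈ L; and |w| ≥ p.
By the pumping lemma, w = xyz with |xy| ≤ p and y is nonempty.
The first p characters of w are 0's, so xy (and hence y) consists only of 0's. Write y = 0^k, 1 ≤ k ≤ p.
Since 1 ≤ k ≤ p, k divides p!; set t = 1 + p!/k. Then xy^t z has p + (p!/k)·k = p + p! copies of 0. Now the 0-count is p+p! and (1-count)-3 = (p+p!+3)-3 = p+p!, so i ≠ j-3 fails. So xy^t z = 0^{p+p!} 1^{p+p!+3} ∉ L.
Contradiction. Therefore L is not regular.

0^{p+p!} 1^{p+p!+3}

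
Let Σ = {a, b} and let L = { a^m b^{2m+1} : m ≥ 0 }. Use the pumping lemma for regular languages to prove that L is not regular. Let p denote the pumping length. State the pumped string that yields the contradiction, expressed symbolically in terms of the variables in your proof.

Assume L is regular; let p be its pumping constant.
Let w = a^p b^{2p+1} ∈ L; note |w| = 3p+1 ≥ p.
Write w = xyz as guaranteed by the lemma, with |xy| ≤ p and y is nonempty.
Since the first p symbols of w are all a's and |xy| ≤ p, y lies entirely in the leading a-block: y = a^k for some k with 1 ≤ k ≤ p.
Pump with i = 2: xy^2z = a^{p+k} b^{2p+1}. For this to lie in L we would need 2p+1 = 2(p+k)+1, which forces k = 0. But k ≥ 1, so xy^2z ∉ L.
This is a contradiction; hence L is not regular.

a^{p+k} b^{2p+1}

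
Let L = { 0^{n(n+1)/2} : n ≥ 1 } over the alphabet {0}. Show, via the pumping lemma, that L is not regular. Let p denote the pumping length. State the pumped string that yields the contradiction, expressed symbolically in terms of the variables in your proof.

0^{p(p+1)/2+k}

Assume L is regular. Let p be the pumping length given by the pumping lemma.
Take w = 0^{p(p+1)/2} ∈ L with |w| = p(p+1)/2 ≥ p.
By the pumping lemma, w = xyz with |xy| ≤ p and |y| ≥ 1.
Then y = 0^k for some k with 1 ≤ k ≤ p.
Pump with i = 2: xy^2z = 0^{p(p+1)/2+k}. Since 1 ≤ k ≤ p, p(p+1)/2 < p(p+1)/2+k ≤ p(p+1)/2+p < (p+1)(p+2)/2, so p(p+1)/2+k is strictly between consecutive triangular numbers. So xy^2z ∉ L.
Contradiction. Therefore L is not regular.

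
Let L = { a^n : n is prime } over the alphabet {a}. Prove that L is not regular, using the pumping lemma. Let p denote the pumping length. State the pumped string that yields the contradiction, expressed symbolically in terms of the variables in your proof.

Suppose for contradiction that L is regular, and let p be the pumping length.
Let q be a prime with q ≥ p+2 (infinitely many primes exist), and take w = a^q ∈ L with |w| = q ≥ p.
By the pumping lemma, w = xyz with |xy| ≤ p and y is nonempty.
Then y = a^k for some k with 1 ≤ k ≤ p.
Since 1 ≤ k ≤ p, |xz| = q-k. Pump with i = q+1: |xy^{q+1}z| = (q-k)+(q+1)k = q+qk = q(1+k), which is composite (both factors ≥ 2). So xy^{q+1}z = a^{q(1+k)} ∉ L.
This is a contradiction; hence L is not regular.

a^{q(1+k)}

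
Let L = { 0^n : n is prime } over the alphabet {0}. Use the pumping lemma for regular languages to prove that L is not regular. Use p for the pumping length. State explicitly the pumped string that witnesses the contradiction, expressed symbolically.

0^{q(1+k)}

Toward a contradiction, assume L is regular with pumping length p.
Let q be a prime with q ≥ p+2 (infinitely many primes exist), and take w = 0^q ∈ L with |w| = q ≥ p.
By the pumping lemma, w = xyz with |xy| ≤ p and |y| > 0.
Then y = 0^k for some k with 1 ≤ k ≤ p.
Since 1 ≤ k ≤ p, |xz| = q-k. Pump with i = q+1: |xy^{q+1}z| = (q-k)+(q+1)k = q+qk = q(1+k), which is composite (both factors ≥ 2). So xy^{q+1}z = 0^{q(1+k)} ∉ L.
Contradiction. Therefore L is not regular.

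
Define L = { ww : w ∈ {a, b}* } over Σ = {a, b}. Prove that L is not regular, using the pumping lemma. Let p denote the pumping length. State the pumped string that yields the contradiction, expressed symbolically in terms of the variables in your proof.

a^{p+k} b^p a^p b^p

Toward a contradiction, assume L is regular with pumping length p.
Take w = a^p b^p a^p b^p = uu where u = a^pb^p; then w ∈ L and |w| = 4p ≥ p.
By the pumping lemma, w = xyz with |xy| ≤ p and |y| ≥ 1.
The first p characters of w are a's, so xy (and hence y) consists only of a's. Write y = a^k, 1 ≤ k ≤ p.
Pump with i = 2: xy^2z = a^{p+k} b^p a^p b^p, of length 4p+k. Suppose this equals vv. The string starts with a and ends with b, so v does too; thus the boundary between the two copies of v is a b→a transition. There is exactly one such transition, at position 2p+k, so |v| = 2p+k and |vv| = 4p+2k ≠ 4p+k since k ≥ 1. So xy^2z ∉ L.
This contradicts the pumping lemma, so L is not regular.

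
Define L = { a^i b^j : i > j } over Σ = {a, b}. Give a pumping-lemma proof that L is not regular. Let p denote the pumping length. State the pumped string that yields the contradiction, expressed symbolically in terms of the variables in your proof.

Suppose for contradiction that L is regular, and let p be the pumping length.
Choose w = a^{p+1} b^p ∈ L, with |w| = 2p+1 ≥ p.
By the pumping lemma, w = xyz with |xy| ≤ p and |y| ≥ 1.
The first p characters of w are a's, so xy (and hence y) consists only of a's. Write y = a^k, 1 ≤ k ≤ p.
Consider xy^0z = xz = a^{p+1-k} b^p. Since k ≥ 1, the a-count p+1-k is at most p, so i > j fails; thus xz ∉ L.
This is a contradiction; hence L is not regular.

a^{p+1-k} b^p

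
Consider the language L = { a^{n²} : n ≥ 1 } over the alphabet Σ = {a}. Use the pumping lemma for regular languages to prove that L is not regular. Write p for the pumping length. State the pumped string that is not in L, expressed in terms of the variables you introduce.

a^{p²+k}

Assume L is regular. Let p be the pumping length given by the pumping lemma.
Take w = a^{p²} ∈ L with |w| = p² ≥ p.
By the pumping lemma, w = xyz with |xy| ≤ p and y is nonempty.
Then y = a^k for some k with 1 ≤ k ≤ p.
Pump with i = 2: xy^2z = a^{p²+k}. Since 1 ≤ k ≤ p, p² < p²+k ≤ p²+p < (p+1)², so p²+k lies strictly between consecutive squares and is not a perfect square. So xy^2z ∉ L.
This contradicts the pumping lemma, so L is not regular.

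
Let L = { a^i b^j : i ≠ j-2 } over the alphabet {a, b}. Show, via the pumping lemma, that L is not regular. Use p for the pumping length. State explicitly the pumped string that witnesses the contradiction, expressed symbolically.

Assume L is regular; let p be its pumping constant.
Choose w = a^p b^{p+p!+2}. Since p ≠ (p+p!+2)-2 = p+p!, w ∈ L; and |w| ≥ p.
Write w = xyz as guaranteed by the lemma, with |xy| ≤ p and y is nonempty.
Because |xy| ≤ p and w begins with p copies of a, we have y = a^k with 1 ≤ k ≤ p.
Since 1 ≤ k ≤ p, k divides p!; set t = 1 + p!/k. Then xy^t z has p + (p!/k)·k = p + p! copies of a. Now the a-count is p+p! and (b-count)-2 = (p+p!+2)-2 = p+p!, so i ≠ j-2 fails. So xy^t z = a^{p+p!} b^{p+p!+2} ∉ L.
This is a contradiction; hence L is not regular.

a^{p+p!} b^{p+p!+2}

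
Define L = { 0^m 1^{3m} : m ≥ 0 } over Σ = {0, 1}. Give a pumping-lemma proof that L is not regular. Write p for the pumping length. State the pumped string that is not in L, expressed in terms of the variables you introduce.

Suppose for contradiction that L is regular, and let p be the pumping length.
Take w = 0^p 1^{3p}. Then w ∈ L and |w| = 4p ≥ p.
Write w = xyz as guaranteed by the lemma, with |xy| ≤ p and y is nonempty.
Because |xy| ≤ p and w begins with p copies of 0, we have y = 0^k with 1 ≤ k ≤ p.
Pump with i = 2: xy^2z = 0^{p+k} 1^{3p}. For this to lie in L we would need 3p = 3(p+k), which forces k = 0. But k ≥ 1, so xy^2z ∉ L.
Contradiction. Therefore L is not regular.

0^{p+k} 1^{3p}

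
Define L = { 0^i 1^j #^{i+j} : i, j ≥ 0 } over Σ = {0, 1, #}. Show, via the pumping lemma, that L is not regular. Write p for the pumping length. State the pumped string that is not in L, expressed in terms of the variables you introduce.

0^{p+k} 1^p #^{2p}

Assume L is regular; let p be its pumping constant.
Take w = 0^p 1^p #^{2p} ∈ L (with i=j=p, i+j=2p), |w| = 4p ≥ p.
By the pumping lemma, w = xyz with |xy| ≤ p and |y| > 0.
The first p characters of w are 0's, so xy (and hence y) consists only of 0's. Write y = 0^k, 1 ≤ k ≤ p.
Consider xy^2z = 0^{p+k} 1^p #^{2p}. Now the 0- and 1-counts sum to 2p+k, but the #-count is 2p ≠ 2p+k. So xy^2z ∉ L.
This is a contradiction; hence L is not regular.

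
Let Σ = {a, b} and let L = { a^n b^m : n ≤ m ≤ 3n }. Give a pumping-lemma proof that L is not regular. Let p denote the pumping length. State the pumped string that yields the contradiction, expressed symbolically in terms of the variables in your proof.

Toward a contradiction, assume L is regular with pumping length p.
Take w = a^p b^p ∈ L (since p ≤ p ≤ 3p), with |w| = 2p ≥ p.
Write w = xyz as guaranteed by the lemma, with |xy| ≤ p and |y| ≥ 1.
Because |xy| ≤ p and w begins with p copies of a, we have y = a^k with 1 ≤ k ≤ p.
Pump with i = 2: xy^2z = a^{p+k} b^p. Now n = p+k > p = m, so the condition n ≤ m fails. Thus xy^2z ∉ L.
Contradiction. Therefore L is not regular.

a^{p+k} b^p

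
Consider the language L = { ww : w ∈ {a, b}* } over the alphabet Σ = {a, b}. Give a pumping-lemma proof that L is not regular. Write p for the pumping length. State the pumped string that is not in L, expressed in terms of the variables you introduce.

Assume L is regular; let p be its pumping constant.
Take w = a^p b^p a^p b^p = uu where u = a^pb^p; then w ∈ L and |w| = 4p ≥ p.
The pumping lemma gives a decomposition w = xyz where |xy| ≤ p and y is nonempty.
Since the first p symbols of w are all a's and |xy| ≤ p, y lies entirely in the leading a-block: y = a^k for some k with 1 ≤ k ≤ p.
Pump with i = 2: xy^2z = a^{p+k} b^p a^p b^p, of length 4p+k. Suppose this equals vv. The string starts with a and ends with b, so v does too; thus the boundary between the two copies of v is a b→a transition. There is exactly one such transition, at position 2p+k, so |v| = 2p+k and |vv| = 4p+2k ≠ 4p+k since k ≥ 1. So xy^2z ∉ L.
This is a contradiction; hence L is not regular.

a^{p+k} b^p a^p b^p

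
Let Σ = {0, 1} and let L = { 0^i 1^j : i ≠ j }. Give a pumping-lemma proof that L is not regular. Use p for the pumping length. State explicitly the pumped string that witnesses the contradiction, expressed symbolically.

0^{p+p!} 1^{p+p!}

Assume L is regular; let p be its pumping constant.
Choose w = 0^p 1^{p+p!}. Since p ≠ p+p!, w ∈ L; and |w| ≥ p.
The pumping lemma gives a decomposition w = xyz where |xy| ≤ p and |y| > 0.
Because |xy| ≤ p and w begins with p copies of 0, we have y = 0^k with 1 ≤ k ≤ p.
Since 1 ≤ k ≤ p, k divides p!; set t = 1 + p!/k. Then xy^t z has p + (p!/k)·k = p + p! copies of 0. Now the 0-count equals the 1-count, so i ≠ j fails. So xy^t z = 0^{p+p!} 1^{p+p!} ∉ L.
This is a contradiction; hence L is not regular.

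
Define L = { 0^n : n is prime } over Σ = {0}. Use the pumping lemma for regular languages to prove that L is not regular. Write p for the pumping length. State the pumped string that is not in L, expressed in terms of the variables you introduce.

Assume L is regular; let p be its pumping constant.
Let q be a prime with q ≥ p+2 (infinitely many primes exist), and take w = 0^q ∈ L with |w| = q ≥ p.
Write w = xyz as guaranteed by the lemma, with |xy| ≤ p and |y| ≥ 1.
Then y = 0^k for some k with 1 ≤ k ≤ p.
Since 1 ≤ k ≤ p, |xz| = q-k. Pump with i = q+1: |xy^{q+1}z| = (q-k)+(q+1)k = q+qk = q(1+k), which is composite (both factors ≥ 2). So xy^{q+1}z = 0^{q(1+k)} ∉ L.
This contradicts the pumping lemma, so L is not regular.

0^{q(1+k)}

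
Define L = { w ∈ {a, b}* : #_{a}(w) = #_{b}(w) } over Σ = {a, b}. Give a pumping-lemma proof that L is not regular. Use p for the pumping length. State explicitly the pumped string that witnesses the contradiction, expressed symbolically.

a^{p+k} b^p

Toward a contradiction, assume L is regular with pumping length p.
Choose w = a^p b^p ∈ L with |w| = 2p ≥ p.
Write w = xyz as guaranteed by the lemma, with |xy| ≤ p and y is nonempty.
The first p characters of w are a's, so xy (and hence y) consists only of a's. Write y = a^k, 1 ≤ k ≤ p.
Pump with i = 2: xy^2z = a^{p+k} b^p has p+k occurrences of a but only p of b. Since k ≥ 1 the counts differ, so xy^2z ∉ L.
This is a contradiction; hence L is not regular.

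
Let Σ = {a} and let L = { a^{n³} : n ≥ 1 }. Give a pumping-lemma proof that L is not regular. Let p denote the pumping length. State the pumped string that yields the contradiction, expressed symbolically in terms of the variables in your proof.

Assume L is regular; let p be its pumping constant.
Take w = a^{p³} ∈ L with |w| = p³ ≥ p.
By the pumping lemma, w = xyz with |xy| ≤ p and |y| ≥ 1.
Then y = a^k for some k with 1 ≤ k ≤ p.
Pump with i = 2: xy^2z = a^{p³+k}. Since 1 ≤ k ≤ p, p³ < p³+k ≤ p³+p < p³+3p²+3p+1 = (p+1)³, so p³+k is not a perfect cube. So xy^2z ∉ L.
Contradiction. Therefore L is not regular.

a^{p³+k}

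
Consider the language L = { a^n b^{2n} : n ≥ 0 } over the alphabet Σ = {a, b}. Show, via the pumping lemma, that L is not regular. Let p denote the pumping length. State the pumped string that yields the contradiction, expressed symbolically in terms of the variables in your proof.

a^{p+k} b^{2p}

Suppose for contradiction that L is regular, and let p be the pumping length.
Let w = a^p b^{2p} ∈ L; note |w| = 3p ≥ p.
By the pumping lemma, w = xyz with |xy| ≤ p and y is nonempty.
Since the first p symbols of w are all a's and |xy| ≤ p, y lies entirely in the leading a-block: y = a^k for some k with 1 ≤ k ≤ p.
Pump with i = 2: xy^2z = a^{p+k} b^{2p}. For this to lie in L we would need 2p = 2(p+k), which forces k = 0. But k ≥ 1, so xy^2z ∉ L.
This is a contradiction; hence L is not regular.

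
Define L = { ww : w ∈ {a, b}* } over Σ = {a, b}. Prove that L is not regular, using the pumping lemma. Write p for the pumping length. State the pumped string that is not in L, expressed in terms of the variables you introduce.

Suppose for contradiction that L is regular, and let p be the pumping length.
Take w = a^p b^p a^p b^p = uu where u = a^pb^p; then w ∈ L and |w| = 4p ≥ p.
The pumping lemma gives a decomposition w = xyz where |xy| ≤ p and y is nonempty.
The first p characters of w are a's, so xy (and hence y) consists only of a's. Write y = a^k, 1 ≤ k ≤ p.
Pump with i = 2: xy^2z = a^{p+k} b^p a^p b^p, of length 4p+k. Suppose this equals vv. The string starts with a and ends with b, so v does too; thus the boundary between the two copies of v is a b→a transition. There is exactly one such transition, at position 2p+k, so |v| = 2p+k and |vv| = 4p+2k ≠ 4p+k since k ≥ 1. So xy^2z ∉ L.
This contradicts the pumping lemma, so L is not regular.

a^{p+k} b^p a^p b^p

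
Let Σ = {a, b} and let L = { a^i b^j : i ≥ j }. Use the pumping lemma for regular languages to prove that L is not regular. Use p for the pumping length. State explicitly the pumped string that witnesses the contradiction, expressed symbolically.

a^{p-k} b^p

Toward a contradiction, assume L is regular with pumping length p.
Choose w = a^p b^p ∈ L, with |w| = 2p ≥ p.
Write w = xyz as guaranteed by the lemma, with |xy| ≤ p and y is nonempty.
Since the first p symbols of w are all a's and |xy| ≤ p, y lies entirely in the leading a-block: y = a^k for some k with 1 ≤ k ≤ p.
Consider xy^0z = xz = a^{p-k} b^p. Since k ≥ 1, the a-count p-k is less than p, so i ≥ j fails; thus xz ∉ L.
This is a contradiction; hence L is not regular.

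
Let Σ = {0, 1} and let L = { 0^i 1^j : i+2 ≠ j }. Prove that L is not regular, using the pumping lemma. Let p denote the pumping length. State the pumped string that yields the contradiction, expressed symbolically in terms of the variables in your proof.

0^{p+p!} 1^{p+p!+2}

Suppose for contradiction that L is regular, and let p be the pumping length.
Choose w = 0^p 1^{p+p!+2}. Since p ≠ (p+p!+2)-2 = p+p!, w ∈ L; and |w| ≥ p.
By the pumping lemma, w = xyz with |xy| ≤ p and |y| > 0.
The first p characters of w are 0's, so xy (and hence y) consists only of 0's. Write y = 0^k, 1 ≤ k ≤ p.
Since 1 ≤ k ≤ p, k divides p!; set t = 1 + p!/k. Then xy^t z has p + (p!/k)·k = p + p! copies of 0. Now the 0-count is p+p! and (1-count)-2 = (p+p!+2)-2 = p+p!, so i+2 ≠ j fails. So xy^t z = 0^{p+p!} 1^{p+p!+2} ∉ L.
Contradiction. Therefore L is not regular.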